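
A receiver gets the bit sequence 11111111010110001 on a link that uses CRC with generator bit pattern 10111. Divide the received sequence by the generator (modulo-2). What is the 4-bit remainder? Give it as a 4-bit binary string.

0000

Modulo-2 division of 11111111010110001 by 10111:
  pos 0: 11111 XOR 10111 = 01000
  pos 1: 10001 XOR 10111 = 00110
  pos 3: 11011 XOR 10111 = 01100
  pos 4: 11000 XOR 10111 = 01111
  pos 5: 11111 XOR 10111 = 01000
  pos 6: 10000 XOR 10111 = 00111
  pos 8: 11111 XOR 10111 = 01000
  pos 9: 10000 XOR 10111 = 00111
  pos 11: 11100 XOR 10111 = 01011
  pos 12: 10111 XOR 10111 = 00000
Remainder = 0000 (zero — the frame passes the CRC check).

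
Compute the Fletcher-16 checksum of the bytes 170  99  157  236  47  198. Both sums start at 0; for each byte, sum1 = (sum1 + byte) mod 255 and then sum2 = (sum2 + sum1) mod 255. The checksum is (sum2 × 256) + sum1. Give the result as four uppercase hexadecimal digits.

Running sums (mod 255):
  after byte 0 (170): sum1=170, sum2=170
  after byte 1 (99): sum1=14, sum2=184
  after byte 2 (157): sum1=171, sum2=100
  after byte 3 (236): sum1=152, sum2=252
  after byte 4 (47): sum1=199, sum2=196
  after byte 5 (198): sum1=142, sum2=83
Checksum = sum2·256 + sum1 = 83·256 + 142 = 21390 = 0x538E.

538E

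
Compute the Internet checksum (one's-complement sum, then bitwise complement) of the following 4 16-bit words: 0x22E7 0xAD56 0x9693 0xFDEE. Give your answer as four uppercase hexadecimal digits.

One's-complement addition (fold any carry out of bit 15 back into bit 0):
  0x22E7 + 0xAD56 = 0x0D03D
  0xD03D + 0x9693 = 0x166D0 → wrap carry → 0x66D1
  0x66D1 + 0xFDEE = 0x164BF → wrap carry → 0x64C0
One's-complement sum = 0x64C0.
Checksum = ~0x64C0 & 0xFFFF = 0x9B3F.

9B3F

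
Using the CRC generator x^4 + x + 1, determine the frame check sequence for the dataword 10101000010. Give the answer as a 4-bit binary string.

Append 4 zeros: 101010000100000. Divide by 10011 (XOR where the leading bit is 1):
  pos 0: 10101 XOR 10011 = 00110
  pos 2: 11000 XOR 10011 = 01011
  pos 3: 10110 XOR 10011 = 00101
  pos 5: 10101 XOR 10011 = 00110
  pos 7: 11000 XOR 10011 = 01011
  pos 8: 10110 XOR 10011 = 00101
  pos 10: 10100 XOR 10011 = 00111
Remainder (last 4 bits) = 0111. This is the CRC / FCS.

0111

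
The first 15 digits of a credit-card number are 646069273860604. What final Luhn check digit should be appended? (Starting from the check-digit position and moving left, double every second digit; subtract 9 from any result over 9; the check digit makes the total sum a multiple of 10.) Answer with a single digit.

9

Partial digits right→left: 4 0 6 0 6 8 3 7 2 9 6 0 6 4 6
Double every second digit counting from the check-digit position (so the 1st, 3rd, 5th, ... of the partial from the right).
  doubled (with −9 where >9): 8 3 3 6 4 3 3 3 → sum 33
  kept as-is: 0 0 8 7 9 0 4 → sum 28
Total = 33 + 28 = 61.
Check digit = (10 − (61 mod 10)) mod 10 = 9.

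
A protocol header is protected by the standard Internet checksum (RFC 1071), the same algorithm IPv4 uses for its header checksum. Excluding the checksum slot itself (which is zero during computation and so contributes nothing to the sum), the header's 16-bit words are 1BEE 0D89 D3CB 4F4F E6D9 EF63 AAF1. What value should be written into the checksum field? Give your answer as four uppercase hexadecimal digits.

One's-complement addition (fold any carry out of bit 15 back into bit 0):
  0x1BEE + 0x0D89 = 0x02977
  0x2977 + 0xD3CB = 0x0FD42
  0xFD42 + 0x4F4F = 0x14C91 → wrap carry → 0x4C92
  0x4C92 + 0xE6D9 = 0x1336B → wrap carry → 0x336C
  0x336C + 0xEF63 = 0x122CF → wrap carry → 0x22D0
  0x22D0 + 0xAAF1 = 0x0CDC1
One's-complement sum = 0xCDC1.
Checksum = ~0xCDC1 & 0xFFFF = 0x323E.

323E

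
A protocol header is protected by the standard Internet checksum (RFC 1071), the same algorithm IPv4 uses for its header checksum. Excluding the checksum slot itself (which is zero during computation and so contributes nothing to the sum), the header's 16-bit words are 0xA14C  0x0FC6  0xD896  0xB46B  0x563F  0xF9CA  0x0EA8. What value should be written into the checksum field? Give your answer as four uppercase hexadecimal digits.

6338

One's-complement addition (fold any carry out of bit 15 back into bit 0):
  0xA14C + 0x0FC6 = 0x0B112
  0xB112 + 0xD896 = 0x189A8 → wrap carry → 0x89A9
  0x89A9 + 0xB46B = 0x13E14 → wrap carry → 0x3E15
  0x3E15 + 0x563F = 0x09454
  0x9454 + 0xF9CA = 0x18E1E → wrap carry → 0x8E1F
  0x8E1F + 0x0EA8 = 0x09CC7
One's-complement sum = 0x9CC7.
Checksum = ~0x9CC7 & 0xFFFF = 0x6338.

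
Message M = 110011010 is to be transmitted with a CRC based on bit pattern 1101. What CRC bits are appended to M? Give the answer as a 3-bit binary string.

010

Append 3 zeros: 110011010000. Divide by 1101 (XOR where the leading bit is 1):
  pos 0: 1100 XOR 1101 = 0001
  pos 3: 1110 XOR 1101 = 0011
  pos 5: 1110 XOR 1101 = 0011
  pos 7: 1100 XOR 1101 = 0001
Remainder (last 3 bits) = 010. This is the CRC / FCS.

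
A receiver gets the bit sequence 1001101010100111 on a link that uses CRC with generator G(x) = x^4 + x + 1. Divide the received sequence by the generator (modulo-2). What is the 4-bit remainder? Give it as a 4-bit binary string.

0000

Modulo-2 division of 1001101010100111 by 10011:
  pos 0: 10011 XOR 10011 = 00000
  pos 6: 10101 XOR 10011 = 00110
  pos 8: 11000 XOR 10011 = 01011
  pos 9: 10111 XOR 10011 = 00100
  pos 11: 10011 XOR 10011 = 00000
Remainder = 0000 (zero — the frame passes the CRC check).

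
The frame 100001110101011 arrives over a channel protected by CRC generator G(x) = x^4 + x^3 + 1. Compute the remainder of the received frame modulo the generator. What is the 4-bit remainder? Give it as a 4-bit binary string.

Modulo-2 division of 100001110101011 by 11001:
  pos 0: 10000 XOR 11001 = 01001
  pos 1: 10011 XOR 11001 = 01010
  pos 2: 10101 XOR 11001 = 01100
  pos 3: 11001 XOR 11001 = 00000
  pos 9: 10101 XOR 11001 = 01100
  pos 10: 11001 XOR 11001 = 00000
Remainder = 0000 (zero — the frame passes the CRC check).

0000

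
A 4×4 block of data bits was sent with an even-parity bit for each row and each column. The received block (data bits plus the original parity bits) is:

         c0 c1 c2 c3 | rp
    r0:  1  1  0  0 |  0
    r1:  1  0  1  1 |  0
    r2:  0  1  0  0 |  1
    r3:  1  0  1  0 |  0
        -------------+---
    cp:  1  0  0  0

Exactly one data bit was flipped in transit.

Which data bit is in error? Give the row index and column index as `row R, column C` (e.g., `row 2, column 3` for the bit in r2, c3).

Recompute each row's even parity and compare to rp:
  r0: data parity 0, sent rp 0 → ok
  r1: data parity 1, sent rp 0 → mismatch
  r2: data parity 1, sent rp 1 → ok
  r3: data parity 0, sent rp 0 → ok
Recompute each column's even parity and compare to cp:
  c0: data parity 1, sent cp 1 → ok
  c1: data parity 0, sent cp 0 → ok
  c2: data parity 0, sent cp 0 → ok
  c3: data parity 1, sent cp 0 → mismatch
Exactly one row (r1) and one column (c3) fail → the flipped bit is at their intersection.

row 1, column 3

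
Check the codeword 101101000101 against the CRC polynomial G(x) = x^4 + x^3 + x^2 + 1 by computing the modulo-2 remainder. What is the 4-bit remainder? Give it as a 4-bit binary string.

0000

Modulo-2 division of 101101000101 by 11101:
  pos 0: 10110 XOR 11101 = 01011
  pos 1: 10111 XOR 11101 = 01010
  pos 2: 10100 XOR 11101 = 01001
  pos 3: 10010 XOR 11101 = 01111
  pos 4: 11110 XOR 11101 = 00011
  pos 7: 11101 XOR 11101 = 00000
Remainder = 0000 (zero — the frame passes the CRC check).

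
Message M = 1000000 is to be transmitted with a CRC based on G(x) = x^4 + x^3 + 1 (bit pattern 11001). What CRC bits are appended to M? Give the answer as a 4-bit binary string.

1010

Append 4 zeros: 10000000000. Divide by 11001 (XOR where the leading bit is 1):
  pos 0: 10000 XOR 11001 = 01001
  pos 1: 10010 XOR 11001 = 01011
  pos 2: 10110 XOR 11001 = 01111
  pos 3: 11110 XOR 11001 = 00111
  pos 5: 11100 XOR 11001 = 00101
Remainder (last 4 bits) = 1010. This is the CRC / FCS.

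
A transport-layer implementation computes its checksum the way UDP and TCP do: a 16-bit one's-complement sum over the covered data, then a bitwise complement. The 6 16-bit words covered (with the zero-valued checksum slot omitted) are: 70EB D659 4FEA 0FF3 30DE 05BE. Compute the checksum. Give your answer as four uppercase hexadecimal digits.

2241

One's-complement addition (fold any carry out of bit 15 back into bit 0):
  0x70EB + 0xD659 = 0x14744 → wrap carry → 0x4745
  0x4745 + 0x4FEA = 0x0972F
  0x972F + 0x0FF3 = 0x0A722
  0xA722 + 0x30DE = 0x0D800
  0xD800 + 0x05BE = 0x0DDBE
One's-complement sum = 0xDDBE.
Checksum = ~0xDDBE & 0xFFFF = 0x2241.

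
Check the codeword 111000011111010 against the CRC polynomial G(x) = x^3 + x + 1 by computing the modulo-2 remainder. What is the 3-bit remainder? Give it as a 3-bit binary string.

111

Modulo-2 division of 111000011111010 by 1011:
  pos 0: 1110 XOR 1011 = 0101
  pos 1: 1010 XOR 1011 = 0001
  pos 4: 1001 XOR 1011 = 0010
  pos 6: 1011 XOR 1011 = 0000
  pos 10: 1101 XOR 1011 = 0110
  pos 11: 1100 XOR 1011 = 0111
Remainder = 111 (nonzero — an error is detected).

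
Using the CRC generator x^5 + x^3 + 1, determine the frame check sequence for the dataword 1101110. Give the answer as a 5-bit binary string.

Append 5 zeros: 110111000000. Divide by 101001 (XOR where the leading bit is 1):
  pos 0: 110111 XOR 101001 = 011110
  pos 1: 111100 XOR 101001 = 010101
  pos 2: 101010 XOR 101001 = 000011
  pos 6: 110000 XOR 101001 = 011001
Remainder (last 5 bits) = 11001. This is the CRC / FCS.

11001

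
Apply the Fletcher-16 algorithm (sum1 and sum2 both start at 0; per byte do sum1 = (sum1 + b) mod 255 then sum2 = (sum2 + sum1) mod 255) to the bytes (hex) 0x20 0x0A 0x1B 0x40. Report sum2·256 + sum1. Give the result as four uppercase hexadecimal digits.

Running sums (mod 255):
  after byte 0 (0x20): sum1=32, sum2=32
  after byte 1 (0x0A): sum1=42, sum2=74
  after byte 2 (0x1B): sum1=69, sum2=143
  after byte 3 (0x40): sum1=133, sum2=21
Checksum = sum2·256 + sum1 = 21·256 + 133 = 5509 = 0x1585.

1585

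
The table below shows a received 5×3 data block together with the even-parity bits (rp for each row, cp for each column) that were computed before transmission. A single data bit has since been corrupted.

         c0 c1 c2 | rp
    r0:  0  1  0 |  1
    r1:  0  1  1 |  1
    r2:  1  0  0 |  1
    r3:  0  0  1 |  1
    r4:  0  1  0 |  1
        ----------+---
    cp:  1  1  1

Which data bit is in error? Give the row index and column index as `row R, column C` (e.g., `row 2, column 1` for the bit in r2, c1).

Recompute each row's even parity and compare to rp:
  r0: data parity 1, sent rp 1 → ok
  r1: data parity 0, sent rp 1 → mismatch
  r2: data parity 1, sent rp 1 → ok
  r3: data parity 1, sent rp 1 → ok
  r4: data parity 1, sent rp 1 → ok
Recompute each column's even parity and compare to cp:
  c0: data parity 1, sent cp 1 → ok
  c1: data parity 1, sent cp 1 → ok
  c2: data parity 0, sent cp 1 → mismatch
Exactly one row (r1) and one column (c2) fail → the flipped bit is at their intersection.

row 1, column 2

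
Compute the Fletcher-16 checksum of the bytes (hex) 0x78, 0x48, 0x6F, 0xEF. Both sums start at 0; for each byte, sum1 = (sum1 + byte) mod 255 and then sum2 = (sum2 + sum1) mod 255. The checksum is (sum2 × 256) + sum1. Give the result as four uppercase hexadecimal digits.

Running sums (mod 255):
  after byte 0 (0x78): sum1=120, sum2=120
  after byte 1 (0x48): sum1=192, sum2=57
  after byte 2 (0x6F): sum1=48, sum2=105
  after byte 3 (0xEF): sum1=32, sum2=137
Checksum = sum2·256 + sum1 = 137·256 + 32 = 35104 = 0x8920.

8920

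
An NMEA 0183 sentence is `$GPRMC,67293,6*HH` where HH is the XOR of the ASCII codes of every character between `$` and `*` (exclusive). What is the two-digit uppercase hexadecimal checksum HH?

XOR the ASCII codes of the payload characters:
  'G' = 0x47 → acc = 0x47
  'P' = 0x50 → acc = 0x17
  'R' = 0x52 → acc = 0x45
  'M' = 0x4D → acc = 0x08
  'C' = 0x43 → acc = 0x4B
  ',' = 0x2C → acc = 0x67
  '6' = 0x36 → acc = 0x51
  '7' = 0x37 → acc = 0x66
  '2' = 0x32 → acc = 0x54
  '9' = 0x39 → acc = 0x6D
  '3' = 0x33 → acc = 0x5E
  ',' = 0x2C → acc = 0x72
  '6' = 0x36 → acc = 0x44
Checksum = 0x44.

44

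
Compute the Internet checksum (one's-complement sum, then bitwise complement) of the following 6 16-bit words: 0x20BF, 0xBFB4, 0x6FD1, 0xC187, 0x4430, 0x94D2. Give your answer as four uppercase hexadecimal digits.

One's-complement addition (fold any carry out of bit 15 back into bit 0):
  0x20BF + 0xBFB4 = 0x0E073
  0xE073 + 0x6FD1 = 0x15044 → wrap carry → 0x5045
  0x5045 + 0xC187 = 0x111CC → wrap carry → 0x11CD
  0x11CD + 0x4430 = 0x055FD
  0x55FD + 0x94D2 = 0x0EACF
One's-complement sum = 0xEACF.
Checksum = ~0xEACF & 0xFFFF = 0x1530.

1530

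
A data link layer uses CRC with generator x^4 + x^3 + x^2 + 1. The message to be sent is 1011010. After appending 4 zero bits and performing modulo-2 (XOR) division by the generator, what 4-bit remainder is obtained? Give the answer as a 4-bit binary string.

1100

Append 4 zeros: 10110100000. Divide by 11101 (XOR where the leading bit is 1):
  pos 0: 10110 XOR 11101 = 01011
  pos 1: 10111 XOR 11101 = 01010
  pos 2: 10100 XOR 11101 = 01001
  pos 3: 10010 XOR 11101 = 01111
  pos 4: 11110 XOR 11101 = 00011
Remainder (last 4 bits) = 1100. This is the CRC / FCS.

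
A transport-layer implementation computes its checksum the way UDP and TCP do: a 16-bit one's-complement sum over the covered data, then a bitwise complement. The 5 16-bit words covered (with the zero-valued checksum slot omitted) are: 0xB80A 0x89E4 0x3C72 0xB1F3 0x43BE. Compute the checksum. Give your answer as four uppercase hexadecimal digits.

8BEC

One's-complement addition (fold any carry out of bit 15 back into bit 0):
  0xB80A + 0x89E4 = 0x141EE → wrap carry → 0x41EF
  0x41EF + 0x3C72 = 0x07E61
  0x7E61 + 0xB1F3 = 0x13054 → wrap carry → 0x3055
  0x3055 + 0x43BE = 0x07413
One's-complement sum = 0x7413.
Checksum = ~0x7413 & 0xFFFF = 0x8BEC.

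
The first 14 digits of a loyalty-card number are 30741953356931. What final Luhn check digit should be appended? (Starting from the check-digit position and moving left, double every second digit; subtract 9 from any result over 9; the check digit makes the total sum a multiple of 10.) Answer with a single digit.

7

Partial digits right→left: 1 3 9 6 5 3 3 5 9 1 4 7 0 3
Double every second digit counting from the check-digit position (so the 1st, 3rd, 5th, ... of the partial from the right).
  doubled (with −9 where >9): 2 9 1 6 9 8 0 → sum 35
  kept as-is: 3 6 3 5 1 7 3 → sum 28
Total = 35 + 28 = 63.
Check digit = (10 − (63 mod 10)) mod 10 = 7.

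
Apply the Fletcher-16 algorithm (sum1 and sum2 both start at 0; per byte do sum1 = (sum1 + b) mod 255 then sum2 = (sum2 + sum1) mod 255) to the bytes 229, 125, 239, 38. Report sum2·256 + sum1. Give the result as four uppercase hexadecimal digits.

Running sums (mod 255):
  after byte 0 (229): sum1=229, sum2=229
  after byte 1 (125): sum1=99, sum2=73
  after byte 2 (239): sum1=83, sum2=156
  after byte 3 (38): sum1=121, sum2=22
Checksum = sum2·256 + sum1 = 22·256 + 121 = 5753 = 0x1679.

1679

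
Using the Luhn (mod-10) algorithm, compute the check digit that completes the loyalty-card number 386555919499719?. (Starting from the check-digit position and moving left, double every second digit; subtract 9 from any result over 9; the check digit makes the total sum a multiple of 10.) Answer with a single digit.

Partial digits right→left: 9 1 7 9 9 4 9 1 9 5 5 5 6 8 3
Double every second digit counting from the check-digit position (so the 1st, 3rd, 5th, ... of the partial from the right).
  doubled (with −9 where >9): 9 5 9 9 9 1 3 6 → sum 51
  kept as-is: 1 9 4 1 5 5 8 → sum 33
Total = 51 + 33 = 84.
Check digit = (10 − (84 mod 10)) mod 10 = 6.

6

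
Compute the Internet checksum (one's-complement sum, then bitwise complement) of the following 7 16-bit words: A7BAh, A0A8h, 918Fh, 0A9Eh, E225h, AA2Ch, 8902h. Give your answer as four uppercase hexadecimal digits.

One's-complement addition (fold any carry out of bit 15 back into bit 0):
  0xA7BA + 0xA0A8 = 0x14862 → wrap carry → 0x4863
  0x4863 + 0x918F = 0x0D9F2
  0xD9F2 + 0x0A9E = 0x0E490
  0xE490 + 0xE225 = 0x1C6B5 → wrap carry → 0xC6B6
  0xC6B6 + 0xAA2C = 0x170E2 → wrap carry → 0x70E3
  0x70E3 + 0x8902 = 0x0F9E5
One's-complement sum = 0xF9E5.
Checksum = ~0xF9E5 & 0xFFFF = 0x061A.

061A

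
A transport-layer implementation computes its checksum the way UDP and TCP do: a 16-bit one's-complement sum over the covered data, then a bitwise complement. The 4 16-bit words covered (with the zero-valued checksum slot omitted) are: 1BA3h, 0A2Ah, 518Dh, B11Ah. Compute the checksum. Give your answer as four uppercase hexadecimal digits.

One's-complement addition (fold any carry out of bit 15 back into bit 0):
  0x1BA3 + 0x0A2A = 0x025CD
  0x25CD + 0x518D = 0x0775A
  0x775A + 0xB11A = 0x12874 → wrap carry → 0x2875
One's-complement sum = 0x2875.
Checksum = ~0x2875 & 0xFFFF = 0xD78A.

D78A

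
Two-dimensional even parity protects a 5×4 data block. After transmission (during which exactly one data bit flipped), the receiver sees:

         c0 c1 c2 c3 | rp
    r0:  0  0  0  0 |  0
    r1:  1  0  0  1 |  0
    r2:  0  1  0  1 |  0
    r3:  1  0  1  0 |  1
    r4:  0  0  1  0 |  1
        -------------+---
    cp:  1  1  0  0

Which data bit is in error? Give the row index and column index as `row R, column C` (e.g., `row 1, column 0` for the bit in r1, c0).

row 3, column 0

Recompute each row's even parity and compare to rp:
  r0: data parity 0, sent rp 0 → ok
  r1: data parity 0, sent rp 0 → ok
  r2: data parity 0, sent rp 0 → ok
  r3: data parity 0, sent rp 1 → mismatch
  r4: data parity 1, sent rp 1 → ok
Recompute each column's even parity and compare to cp:
  c0: data parity 0, sent cp 1 → mismatch
  c1: data parity 1, sent cp 1 → ok
  c2: data parity 0, sent cp 0 → ok
  c3: data parity 0, sent cp 0 → ok
Exactly one row (r3) and one column (c0) fail → the flipped bit is at their intersection.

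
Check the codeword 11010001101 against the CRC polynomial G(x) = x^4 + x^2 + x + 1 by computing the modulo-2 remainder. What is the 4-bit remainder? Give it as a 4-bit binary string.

0000

Modulo-2 division of 11010001101 by 10111:
  pos 0: 11010 XOR 10111 = 01101
  pos 1: 11010 XOR 10111 = 01101
  pos 2: 11010 XOR 10111 = 01101
  pos 3: 11011 XOR 10111 = 01100
  pos 4: 11001 XOR 10111 = 01110
  pos 5: 11100 XOR 10111 = 01011
  pos 6: 10111 XOR 10111 = 00000
Remainder = 0000 (zero — the frame passes the CRC check).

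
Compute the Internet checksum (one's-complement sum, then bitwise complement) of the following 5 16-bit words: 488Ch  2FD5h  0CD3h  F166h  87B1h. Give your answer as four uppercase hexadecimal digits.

01B3

One's-complement addition (fold any carry out of bit 15 back into bit 0):
  0x488C + 0x2FD5 = 0x07861
  0x7861 + 0x0CD3 = 0x08534
  0x8534 + 0xF166 = 0x1769A → wrap carry → 0x769B
  0x769B + 0x87B1 = 0x0FE4C
One's-complement sum = 0xFE4C.
Checksum = ~0xFE4C & 0xFFFF = 0x01B3.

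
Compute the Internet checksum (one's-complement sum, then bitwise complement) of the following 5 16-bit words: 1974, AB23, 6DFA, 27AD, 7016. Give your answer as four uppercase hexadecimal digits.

35AA

One's-complement addition (fold any carry out of bit 15 back into bit 0):
  0x1974 + 0xAB23 = 0x0C497
  0xC497 + 0x6DFA = 0x13291 → wrap carry → 0x3292
  0x3292 + 0x27AD = 0x05A3F
  0x5A3F + 0x7016 = 0x0CA55
One's-complement sum = 0xCA55.
Checksum = ~0xCA55 & 0xFFFF = 0x35AA.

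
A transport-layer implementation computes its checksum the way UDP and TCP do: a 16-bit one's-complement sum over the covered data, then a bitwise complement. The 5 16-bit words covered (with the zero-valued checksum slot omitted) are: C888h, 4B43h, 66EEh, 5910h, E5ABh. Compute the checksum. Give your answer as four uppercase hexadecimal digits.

4689

One's-complement addition (fold any carry out of bit 15 back into bit 0):
  0xC888 + 0x4B43 = 0x113CB → wrap carry → 0x13CC
  0x13CC + 0x66EE = 0x07ABA
  0x7ABA + 0x5910 = 0x0D3CA
  0xD3CA + 0xE5AB = 0x1B975 → wrap carry → 0xB976
One's-complement sum = 0xB976.
Checksum = ~0xB976 & 0xFFFF = 0x4689.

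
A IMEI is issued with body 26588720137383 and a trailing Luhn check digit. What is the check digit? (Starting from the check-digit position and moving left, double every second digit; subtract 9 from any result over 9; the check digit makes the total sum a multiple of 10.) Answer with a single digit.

Partial digits right→left: 3 8 3 7 3 1 0 2 7 8 8 5 6 2
Double every second digit counting from the check-digit position (so the 1st, 3rd, 5th, ... of the partial from the right).
  doubled (with −9 where >9): 6 6 6 0 5 7 3 → sum 33
  kept as-is: 8 7 1 2 8 5 2 → sum 33
Total = 33 + 33 = 66.
Check digit = (10 − (66 mod 10)) mod 10 = 4.

4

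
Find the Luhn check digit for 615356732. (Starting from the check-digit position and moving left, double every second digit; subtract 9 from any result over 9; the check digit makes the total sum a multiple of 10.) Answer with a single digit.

3

Partial digits right→left: 2 3 7 6 5 3 5 1 6
Double every second digit counting from the check-digit position (so the 1st, 3rd, 5th, ... of the partial from the right).
  doubled (with −9 where >9): 4 5 1 1 3 → sum 14
  kept as-is: 3 6 3 1 → sum 13
Total = 14 + 13 = 27.
Check digit = (10 − (27 mod 10)) mod 10 = 3.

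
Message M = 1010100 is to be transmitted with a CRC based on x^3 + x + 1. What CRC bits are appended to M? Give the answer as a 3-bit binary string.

Append 3 zeros: 1010100000. Divide by 1011 (XOR where the leading bit is 1):
  pos 0: 1010 XOR 1011 = 0001
  pos 3: 1100 XOR 1011 = 0111
  pos 4: 1110 XOR 1011 = 0101
  pos 5: 1010 XOR 1011 = 0001
Remainder (last 3 bits) = 010. This is the CRC / FCS.

010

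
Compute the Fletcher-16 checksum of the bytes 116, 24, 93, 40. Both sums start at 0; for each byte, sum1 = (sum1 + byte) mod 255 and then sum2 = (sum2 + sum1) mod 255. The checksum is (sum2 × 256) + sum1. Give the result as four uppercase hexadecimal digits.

FC12

Running sums (mod 255):
  after byte 0 (116): sum1=116, sum2=116
  after byte 1 (24): sum1=140, sum2=1
  after byte 2 (93): sum1=233, sum2=234
  after byte 3 (40): sum1=18, sum2=252
Checksum = sum2·256 + sum1 = 252·256 + 18 = 64530 = 0xFC12.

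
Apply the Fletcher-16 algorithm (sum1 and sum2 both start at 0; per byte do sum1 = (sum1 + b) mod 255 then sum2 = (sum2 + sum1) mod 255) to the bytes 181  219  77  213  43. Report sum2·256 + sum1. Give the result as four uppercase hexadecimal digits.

BADF

Running sums (mod 255):
  after byte 0 (181): sum1=181, sum2=181
  after byte 1 (219): sum1=145, sum2=71
  after byte 2 (77): sum1=222, sum2=38
  after byte 3 (213): sum1=180, sum2=218
  after byte 4 (43): sum1=223, sum2=186
Checksum = sum2·256 + sum1 = 186·256 + 223 = 47839 = 0xBADF.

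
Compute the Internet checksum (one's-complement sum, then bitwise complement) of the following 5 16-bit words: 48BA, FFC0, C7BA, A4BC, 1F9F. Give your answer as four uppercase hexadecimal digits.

2B6E

One's-complement addition (fold any carry out of bit 15 back into bit 0):
  0x48BA + 0xFFC0 = 0x1487A → wrap carry → 0x487B
  0x487B + 0xC7BA = 0x11035 → wrap carry → 0x1036
  0x1036 + 0xA4BC = 0x0B4F2
  0xB4F2 + 0x1F9F = 0x0D491
One's-complement sum = 0xD491.
Checksum = ~0xD491 & 0xFFFF = 0x2B6E.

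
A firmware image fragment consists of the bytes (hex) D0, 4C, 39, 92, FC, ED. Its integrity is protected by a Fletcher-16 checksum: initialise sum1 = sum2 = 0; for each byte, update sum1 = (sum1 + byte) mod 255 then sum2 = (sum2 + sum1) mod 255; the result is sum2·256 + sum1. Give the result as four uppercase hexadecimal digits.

E6D3

Running sums (mod 255):
  after byte 0 (D0): sum1=208, sum2=208
  after byte 1 (4C): sum1=29, sum2=237
  after byte 2 (39): sum1=86, sum2=68
  after byte 3 (92): sum1=232, sum2=45
  after byte 4 (FC): sum1=229, sum2=19
  after byte 5 (ED): sum1=211, sum2=230
Checksum = sum2·256 + sum1 = 230·256 + 211 = 59091 = 0xE6D3.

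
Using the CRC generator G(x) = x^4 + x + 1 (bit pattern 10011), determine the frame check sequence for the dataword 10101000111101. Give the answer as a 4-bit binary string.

0011

Append 4 zeros: 101010001111010000. Divide by 10011 (XOR where the leading bit is 1):
  pos 0: 10101 XOR 10011 = 00110
  pos 2: 11000 XOR 10011 = 01011
  pos 3: 10110 XOR 10011 = 00101
  pos 5: 10111 XOR 10011 = 00100
  pos 7: 10011 XOR 10011 = 00000
  pos 13: 10000 XOR 10011 = 00011
Remainder (last 4 bits) = 0011. This is the CRC / FCS.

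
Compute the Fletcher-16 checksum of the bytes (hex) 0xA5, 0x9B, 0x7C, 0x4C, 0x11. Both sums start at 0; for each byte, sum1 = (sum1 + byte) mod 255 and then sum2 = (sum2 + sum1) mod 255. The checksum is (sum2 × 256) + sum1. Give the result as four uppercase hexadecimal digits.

Running sums (mod 255):
  after byte 0 (0xA5): sum1=165, sum2=165
  after byte 1 (0x9B): sum1=65, sum2=230
  after byte 2 (0x7C): sum1=189, sum2=164
  after byte 3 (0x4C): sum1=10, sum2=174
  after byte 4 (0x11): sum1=27, sum2=201
Checksum = sum2·256 + sum1 = 201·256 + 27 = 51483 = 0xC91B.

C91B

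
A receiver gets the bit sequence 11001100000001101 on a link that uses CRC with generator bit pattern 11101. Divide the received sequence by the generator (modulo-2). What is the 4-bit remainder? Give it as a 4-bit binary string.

Modulo-2 division of 11001100000001101 by 11101:
  pos 0: 11001 XOR 11101 = 00100
  pos 2: 10010 XOR 11101 = 01111
  pos 3: 11110 XOR 11101 = 00011
  pos 6: 11000 XOR 11101 = 00101
  pos 8: 10100 XOR 11101 = 01001
  pos 9: 10011 XOR 11101 = 01110
  pos 10: 11101 XOR 11101 = 00000
Remainder = 0001 (nonzero — an error is detected).

0001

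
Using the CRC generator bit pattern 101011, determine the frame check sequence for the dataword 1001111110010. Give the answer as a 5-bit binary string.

Append 5 zeros: 100111111001000000. Divide by 101011 (XOR where the leading bit is 1):
  pos 0: 100111 XOR 101011 = 001100
  pos 2: 110011 XOR 101011 = 011000
  pos 3: 110001 XOR 101011 = 011010
  pos 4: 110100 XOR 101011 = 011111
  pos 5: 111110 XOR 101011 = 010101
  pos 6: 101011 XOR 101011 = 000000
Remainder (last 5 bits) = 00000. This is the CRC / FCS.

00000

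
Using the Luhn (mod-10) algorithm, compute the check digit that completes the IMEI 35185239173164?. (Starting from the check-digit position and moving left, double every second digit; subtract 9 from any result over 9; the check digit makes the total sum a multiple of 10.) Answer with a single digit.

Partial digits right→left: 4 6 1 3 7 1 9 3 2 5 8 1 5 3
Double every second digit counting from the check-digit position (so the 1st, 3rd, 5th, ... of the partial from the right).
  doubled (with −9 where >9): 8 2 5 9 4 7 1 → sum 36
  kept as-is: 6 3 1 3 5 1 3 → sum 22
Total = 36 + 22 = 58.
Check digit = (10 − (58 mod 10)) mod 10 = 2.

2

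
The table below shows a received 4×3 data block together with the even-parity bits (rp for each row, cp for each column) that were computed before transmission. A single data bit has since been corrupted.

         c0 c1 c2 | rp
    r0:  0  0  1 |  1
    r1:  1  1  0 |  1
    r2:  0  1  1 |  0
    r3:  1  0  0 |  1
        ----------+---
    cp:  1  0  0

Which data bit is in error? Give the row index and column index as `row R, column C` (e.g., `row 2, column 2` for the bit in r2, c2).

Recompute each row's even parity and compare to rp:
  r0: data parity 1, sent rp 1 → ok
  r1: data parity 0, sent rp 1 → mismatch
  r2: data parity 0, sent rp 0 → ok
  r3: data parity 1, sent rp 1 → ok
Recompute each column's even parity and compare to cp:
  c0: data parity 0, sent cp 1 → mismatch
  c1: data parity 0, sent cp 0 → ok
  c2: data parity 0, sent cp 0 → ok
Exactly one row (r1) and one column (c0) fail → the flipped bit is at their intersection.

row 1, column 0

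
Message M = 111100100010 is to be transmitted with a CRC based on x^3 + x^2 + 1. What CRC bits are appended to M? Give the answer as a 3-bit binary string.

110

Append 3 zeros: 111100100010000. Divide by 1101 (XOR where the leading bit is 1):
  pos 0: 1111 XOR 1101 = 0010
  pos 2: 1000 XOR 1101 = 0101
  pos 3: 1011 XOR 1101 = 0110
  pos 4: 1100 XOR 1101 = 0001
  pos 7: 1001 XOR 1101 = 0100
  pos 8: 1000 XOR 1101 = 0101
  pos 9: 1010 XOR 1101 = 0111
  pos 10: 1110 XOR 1101 = 0011
Remainder (last 3 bits) = 110. This is the CRC / FCS.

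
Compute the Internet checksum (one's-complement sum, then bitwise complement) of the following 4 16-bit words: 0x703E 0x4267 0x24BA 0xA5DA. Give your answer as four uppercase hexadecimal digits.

82C5

One's-complement addition (fold any carry out of bit 15 back into bit 0):
  0x703E + 0x4267 = 0x0B2A5
  0xB2A5 + 0x24BA = 0x0D75F
  0xD75F + 0xA5DA = 0x17D39 → wrap carry → 0x7D3A
One's-complement sum = 0x7D3A.
Checksum = ~0x7D3A & 0xFFFF = 0x82C5.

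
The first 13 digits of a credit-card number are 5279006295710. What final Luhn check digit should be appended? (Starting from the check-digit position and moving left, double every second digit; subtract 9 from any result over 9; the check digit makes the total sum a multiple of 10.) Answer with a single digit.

Partial digits right→left: 0 1 7 5 9 2 6 0 0 9 7 2 5
Double every second digit counting from the check-digit position (so the 1st, 3rd, 5th, ... of the partial from the right).
  doubled (with −9 where >9): 0 5 9 3 0 5 1 → sum 23
  kept as-is: 1 5 2 0 9 2 → sum 19
Total = 23 + 19 = 42.
Check digit = (10 − (42 mod 10)) mod 10 = 8.

8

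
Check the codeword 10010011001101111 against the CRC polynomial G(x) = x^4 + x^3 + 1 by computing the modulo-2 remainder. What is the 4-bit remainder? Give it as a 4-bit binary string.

0000

Modulo-2 division of 10010011001101111 by 11001:
  pos 0: 10010 XOR 11001 = 01011
  pos 1: 10110 XOR 11001 = 01111
  pos 2: 11111 XOR 11001 = 00110
  pos 4: 11010 XOR 11001 = 00011
  pos 7: 11011 XOR 11001 = 00010
  pos 10: 10011 XOR 11001 = 01010
  pos 11: 10101 XOR 11001 = 01100
  pos 12: 11001 XOR 11001 = 00000
Remainder = 0000 (zero — the frame passes the CRC check).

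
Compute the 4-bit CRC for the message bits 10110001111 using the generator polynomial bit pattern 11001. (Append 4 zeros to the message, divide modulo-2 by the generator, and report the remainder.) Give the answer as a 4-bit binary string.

Append 4 zeros: 101100011110000. Divide by 11001 (XOR where the leading bit is 1):
  pos 0: 10110 XOR 11001 = 01111
  pos 1: 11110 XOR 11001 = 00111
  pos 3: 11101 XOR 11001 = 00100
  pos 5: 10011 XOR 11001 = 01010
  pos 6: 10101 XOR 11001 = 01100
  pos 7: 11000 XOR 11001 = 00001
Remainder (last 4 bits) = 1000. This is the CRC / FCS.

1000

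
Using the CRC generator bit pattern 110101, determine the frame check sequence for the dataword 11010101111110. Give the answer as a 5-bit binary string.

Append 5 zeros: 1101010111111000000. Divide by 110101 (XOR where the leading bit is 1):
  pos 0: 110101 XOR 110101 = 000000
  pos 7: 111111 XOR 110101 = 001010
  pos 9: 101000 XOR 110101 = 011101
  pos 10: 111010 XOR 110101 = 001111
  pos 12: 111100 XOR 110101 = 001001
Remainder (last 5 bits) = 10010. This is the CRC / FCS.

10010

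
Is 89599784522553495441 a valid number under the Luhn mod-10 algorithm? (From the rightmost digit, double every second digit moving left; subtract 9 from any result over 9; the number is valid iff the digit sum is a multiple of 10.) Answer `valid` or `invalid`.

From the right, keep odd positions and double even positions (subtract 9 from any doubled value over 9):
  doubled (positions 2,4,...): 8 1 8 1 4 1 7 9 1 7 → sum 47
  kept (positions 1,3,...): 1 4 9 3 5 2 4 7 9 9 → sum 53
Total = 100.
100 mod 10 = 0, so the number is valid.

valid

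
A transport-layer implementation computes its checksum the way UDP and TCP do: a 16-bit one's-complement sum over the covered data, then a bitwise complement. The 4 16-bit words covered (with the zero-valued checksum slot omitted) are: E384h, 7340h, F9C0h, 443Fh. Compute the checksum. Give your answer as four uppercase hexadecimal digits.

One's-complement addition (fold any carry out of bit 15 back into bit 0):
  0xE384 + 0x7340 = 0x156C4 → wrap carry → 0x56C5
  0x56C5 + 0xF9C0 = 0x15085 → wrap carry → 0x5086
  0x5086 + 0x443F = 0x094C5
One's-complement sum = 0x94C5.
Checksum = ~0x94C5 & 0xFFFF = 0x6B3A.

6B3A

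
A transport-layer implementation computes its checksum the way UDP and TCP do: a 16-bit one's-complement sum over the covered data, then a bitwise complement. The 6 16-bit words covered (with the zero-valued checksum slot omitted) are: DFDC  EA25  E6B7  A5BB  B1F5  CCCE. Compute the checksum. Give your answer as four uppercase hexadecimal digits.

One's-complement addition (fold any carry out of bit 15 back into bit 0):
  0xDFDC + 0xEA25 = 0x1CA01 → wrap carry → 0xCA02
  0xCA02 + 0xE6B7 = 0x1B0B9 → wrap carry → 0xB0BA
  0xB0BA + 0xA5BB = 0x15675 → wrap carry → 0x5676
  0x5676 + 0xB1F5 = 0x1086B → wrap carry → 0x086C
  0x086C + 0xCCCE = 0x0D53A
One's-complement sum = 0xD53A.
Checksum = ~0xD53A & 0xFFFF = 0x2AC5.

2AC5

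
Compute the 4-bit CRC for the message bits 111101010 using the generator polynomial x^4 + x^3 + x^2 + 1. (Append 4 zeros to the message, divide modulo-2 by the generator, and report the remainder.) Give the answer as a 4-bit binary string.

0000

Append 4 zeros: 1111010100000. Divide by 11101 (XOR where the leading bit is 1):
  pos 0: 11110 XOR 11101 = 00011
  pos 3: 11101 XOR 11101 = 00000
Remainder (last 4 bits) = 0000. This is the CRC / FCS.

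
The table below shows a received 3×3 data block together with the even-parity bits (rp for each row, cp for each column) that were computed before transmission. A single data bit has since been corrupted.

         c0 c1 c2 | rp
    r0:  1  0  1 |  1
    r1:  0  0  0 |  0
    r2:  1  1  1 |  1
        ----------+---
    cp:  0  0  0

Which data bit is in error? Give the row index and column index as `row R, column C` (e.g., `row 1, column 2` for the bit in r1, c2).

Recompute each row's even parity and compare to rp:
  r0: data parity 0, sent rp 1 → mismatch
  r1: data parity 0, sent rp 0 → ok
  r2: data parity 1, sent rp 1 → ok
Recompute each column's even parity and compare to cp:
  c0: data parity 0, sent cp 0 → ok
  c1: data parity 1, sent cp 0 → mismatch
  c2: data parity 0, sent cp 0 → ok
Exactly one row (r0) and one column (c1) fail → the flipped bit is at their intersection.

row 0, column 1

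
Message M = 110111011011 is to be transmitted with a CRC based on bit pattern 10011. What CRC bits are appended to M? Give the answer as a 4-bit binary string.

0101

Append 4 zeros: 1101110110110000. Divide by 10011 (XOR where the leading bit is 1):
  pos 0: 11011 XOR 10011 = 01000
  pos 1: 10001 XOR 10011 = 00010
  pos 4: 10011 XOR 10011 = 00000
  pos 10: 11000 XOR 10011 = 01011
  pos 11: 10110 XOR 10011 = 00101
Remainder (last 4 bits) = 0101. This is the CRC / FCS.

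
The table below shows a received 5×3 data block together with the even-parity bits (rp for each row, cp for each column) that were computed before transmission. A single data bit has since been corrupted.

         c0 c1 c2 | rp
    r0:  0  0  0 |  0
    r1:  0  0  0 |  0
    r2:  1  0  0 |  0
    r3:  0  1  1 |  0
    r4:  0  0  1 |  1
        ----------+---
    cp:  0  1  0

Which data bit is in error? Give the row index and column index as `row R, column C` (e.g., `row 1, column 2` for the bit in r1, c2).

Recompute each row's even parity and compare to rp:
  r0: data parity 0, sent rp 0 → ok
  r1: data parity 0, sent rp 0 → ok
  r2: data parity 1, sent rp 0 → mismatch
  r3: data parity 0, sent rp 0 → ok
  r4: data parity 1, sent rp 1 → ok
Recompute each column's even parity and compare to cp:
  c0: data parity 1, sent cp 0 → mismatch
  c1: data parity 1, sent cp 1 → ok
  c2: data parity 0, sent cp 0 → ok
Exactly one row (r2) and one column (c0) fail → the flipped bit is at their intersection.

row 2, column 0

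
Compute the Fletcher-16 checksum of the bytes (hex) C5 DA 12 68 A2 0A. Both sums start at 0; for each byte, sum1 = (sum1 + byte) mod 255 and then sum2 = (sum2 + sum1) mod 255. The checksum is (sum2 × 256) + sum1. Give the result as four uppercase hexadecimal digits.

B9C7

Running sums (mod 255):
  after byte 0 (C5): sum1=197, sum2=197
  after byte 1 (DA): sum1=160, sum2=102
  after byte 2 (12): sum1=178, sum2=25
  after byte 3 (68): sum1=27, sum2=52
  after byte 4 (A2): sum1=189, sum2=241
  after byte 5 (0A): sum1=199, sum2=185
Checksum = sum2·256 + sum1 = 185·256 + 199 = 47559 = 0xB9C7.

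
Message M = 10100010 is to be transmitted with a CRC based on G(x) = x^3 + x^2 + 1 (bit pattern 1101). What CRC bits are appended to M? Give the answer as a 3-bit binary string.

000

Append 3 zeros: 10100010000. Divide by 1101 (XOR where the leading bit is 1):
  pos 0: 1010 XOR 1101 = 0111
  pos 1: 1110 XOR 1101 = 0011
  pos 3: 1101 XOR 1101 = 0000
Remainder (last 3 bits) = 000. This is the CRC / FCS.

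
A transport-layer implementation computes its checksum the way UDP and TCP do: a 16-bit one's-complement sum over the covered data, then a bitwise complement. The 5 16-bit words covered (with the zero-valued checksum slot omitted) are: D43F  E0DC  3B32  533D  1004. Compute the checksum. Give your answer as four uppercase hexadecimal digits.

One's-complement addition (fold any carry out of bit 15 back into bit 0):
  0xD43F + 0xE0DC = 0x1B51B → wrap carry → 0xB51C
  0xB51C + 0x3B32 = 0x0F04E
  0xF04E + 0x533D = 0x1438B → wrap carry → 0x438C
  0x438C + 0x1004 = 0x05390
One's-complement sum = 0x5390.
Checksum = ~0x5390 & 0xFFFF = 0xAC6F.

AC6F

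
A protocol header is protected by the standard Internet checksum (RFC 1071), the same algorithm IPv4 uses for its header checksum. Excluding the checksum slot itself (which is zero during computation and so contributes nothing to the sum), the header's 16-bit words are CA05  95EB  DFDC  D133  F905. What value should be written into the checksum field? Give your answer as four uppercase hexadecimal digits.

One's-complement addition (fold any carry out of bit 15 back into bit 0):
  0xCA05 + 0x95EB = 0x15FF0 → wrap carry → 0x5FF1
  0x5FF1 + 0xDFDC = 0x13FCD → wrap carry → 0x3FCE
  0x3FCE + 0xD133 = 0x11101 → wrap carry → 0x1102
  0x1102 + 0xF905 = 0x10A07 → wrap carry → 0x0A08
One's-complement sum = 0x0A08.
Checksum = ~0x0A08 & 0xFFFF = 0xF5F7.

F5F7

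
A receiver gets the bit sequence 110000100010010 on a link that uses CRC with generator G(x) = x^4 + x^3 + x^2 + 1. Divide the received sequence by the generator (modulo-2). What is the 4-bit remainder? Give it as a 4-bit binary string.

Modulo-2 division of 110000100010010 by 11101:
  pos 0: 11000 XOR 11101 = 00101
  pos 2: 10101 XOR 11101 = 01000
  pos 3: 10000 XOR 11101 = 01101
  pos 4: 11010 XOR 11101 = 00111
  pos 6: 11101 XOR 11101 = 00000
Remainder = 0010 (nonzero — an error is detected).

0010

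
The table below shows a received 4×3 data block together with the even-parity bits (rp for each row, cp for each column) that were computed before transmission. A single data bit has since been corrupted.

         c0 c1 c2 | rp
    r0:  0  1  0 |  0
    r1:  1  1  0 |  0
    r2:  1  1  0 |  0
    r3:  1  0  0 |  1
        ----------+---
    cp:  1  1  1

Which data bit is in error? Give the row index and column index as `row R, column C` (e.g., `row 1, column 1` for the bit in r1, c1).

Recompute each row's even parity and compare to rp:
  r0: data parity 1, sent rp 0 → mismatch
  r1: data parity 0, sent rp 0 → ok
  r2: data parity 0, sent rp 0 → ok
  r3: data parity 1, sent rp 1 → ok
Recompute each column's even parity and compare to cp:
  c0: data parity 1, sent cp 1 → ok
  c1: data parity 1, sent cp 1 → ok
  c2: data parity 0, sent cp 1 → mismatch
Exactly one row (r0) and one column (c2) fail → the flipped bit is at their intersection.

row 0, column 2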